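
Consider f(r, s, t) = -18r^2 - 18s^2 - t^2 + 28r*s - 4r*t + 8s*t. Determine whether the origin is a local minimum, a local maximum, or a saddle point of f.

saddle point

The Hessian at the origin is H = [[-36, 28, -4], [28, -36, 8], [-4, 8, -2]].
Row-reducing H symmetrically gives the diagonal entries -36, -128/9, 1/8.
That gives 1 positive, 2 negative pivots.
H is indefinite, so the origin is a saddle point.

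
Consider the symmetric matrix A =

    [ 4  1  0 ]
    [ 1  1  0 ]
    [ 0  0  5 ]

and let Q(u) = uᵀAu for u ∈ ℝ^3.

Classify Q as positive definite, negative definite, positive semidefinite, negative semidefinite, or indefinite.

Congruent diagonalization of A (simultaneous row and column reduction) yields pivots 4, 3/4, 5.
So there are 3 positive pivots.
Hence Q is positive definite.

positive definite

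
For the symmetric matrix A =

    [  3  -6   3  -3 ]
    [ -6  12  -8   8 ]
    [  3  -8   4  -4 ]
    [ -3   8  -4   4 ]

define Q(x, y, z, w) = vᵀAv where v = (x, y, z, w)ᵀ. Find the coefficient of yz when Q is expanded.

The coefficient of yz is A[2,3] + A[3,2] = 2·(-8) = -16.

-16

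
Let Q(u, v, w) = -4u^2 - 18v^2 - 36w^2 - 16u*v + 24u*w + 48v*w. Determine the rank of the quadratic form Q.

2

The symmetric matrix is A = [[-4, -8, 12], [-8, -18, 24], [12, 24, -36]].
Row-reducing A symmetrically gives the diagonal entries -4, -2, 0.
So there are 2 negative, 1 zero pivots.
The rank is the number of nonzero pivots: 2.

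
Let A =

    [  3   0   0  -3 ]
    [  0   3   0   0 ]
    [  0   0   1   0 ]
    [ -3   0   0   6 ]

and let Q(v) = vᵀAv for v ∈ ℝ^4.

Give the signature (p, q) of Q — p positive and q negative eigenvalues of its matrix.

(4, 0)

Congruent diagonalization of A (simultaneous row and column reduction) yields pivots 3, 3, 1, 3.
So there are 4 positive pivots.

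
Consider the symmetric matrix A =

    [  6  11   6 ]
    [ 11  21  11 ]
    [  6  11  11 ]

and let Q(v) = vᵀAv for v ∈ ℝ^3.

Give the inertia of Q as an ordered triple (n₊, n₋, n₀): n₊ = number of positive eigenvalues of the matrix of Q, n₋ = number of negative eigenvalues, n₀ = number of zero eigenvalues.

Row-reducing A symmetrically gives the diagonal entries 6, 5/6, 5.
Counting signs: 3 positive.

(3, 0, 0)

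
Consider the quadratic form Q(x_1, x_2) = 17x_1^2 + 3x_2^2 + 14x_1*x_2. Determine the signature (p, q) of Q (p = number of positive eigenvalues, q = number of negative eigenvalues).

(2, 0)

The symmetric matrix is A = [[17, 7], [7, 3]].
An LDLᵀ factorisation of A has diagonal entries 17, 2/17.
So there are 2 positive pivots.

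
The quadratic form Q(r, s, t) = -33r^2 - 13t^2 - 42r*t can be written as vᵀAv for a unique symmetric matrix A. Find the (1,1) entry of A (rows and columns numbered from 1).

The coefficient of r^2 in Q is -33, and that is exactly A[1,1].

-33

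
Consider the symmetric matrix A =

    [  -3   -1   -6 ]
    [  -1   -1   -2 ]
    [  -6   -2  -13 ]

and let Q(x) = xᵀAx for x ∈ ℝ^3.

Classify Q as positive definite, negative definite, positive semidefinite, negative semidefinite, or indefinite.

Leading principal minors: Δ_1 = -3, Δ_2 = 2, Δ_3 = -2.
The signs alternate starting with Δ_1 < 0, so by Sylvester's criterion Q is negative definite.

negative definite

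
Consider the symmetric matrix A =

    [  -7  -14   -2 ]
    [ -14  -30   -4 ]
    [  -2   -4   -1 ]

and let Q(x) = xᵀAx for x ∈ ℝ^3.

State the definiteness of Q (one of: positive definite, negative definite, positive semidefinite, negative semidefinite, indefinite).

Leading principal minors: Δ_1 = -7, Δ_2 = 14, Δ_3 = -6.
The signs alternate starting with Δ_1 < 0, so by Sylvester's criterion Q is negative definite.

negative definite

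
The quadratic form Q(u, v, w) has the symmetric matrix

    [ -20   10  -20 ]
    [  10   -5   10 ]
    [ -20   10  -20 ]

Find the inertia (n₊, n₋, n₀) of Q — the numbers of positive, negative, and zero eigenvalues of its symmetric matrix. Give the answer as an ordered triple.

(0, 1, 2)

Applying the same elementary operations to the rows and columns of A produces a congruent diagonal matrix with entries -20, 0, 0.
That gives 1 negative, 2 zero pivots.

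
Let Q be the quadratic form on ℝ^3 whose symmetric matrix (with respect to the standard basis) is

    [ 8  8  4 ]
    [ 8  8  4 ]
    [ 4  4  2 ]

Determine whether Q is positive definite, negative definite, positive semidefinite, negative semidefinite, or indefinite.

positive semidefinite

Applying the same elementary operations to the rows and columns of A produces a congruent diagonal matrix with entries 8, 0, 0.
That gives 1 positive, 2 zero pivots.
Hence Q is positive semidefinite.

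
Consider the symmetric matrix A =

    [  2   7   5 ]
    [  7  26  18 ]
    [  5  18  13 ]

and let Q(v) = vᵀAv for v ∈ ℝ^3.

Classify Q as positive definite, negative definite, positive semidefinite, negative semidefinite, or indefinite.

Leading principal minors: Δ_1 = 2, Δ_2 = 3, Δ_3 = 1.
All leading principal minors are positive, so by Sylvester's criterion Q is positive definite.

positive definite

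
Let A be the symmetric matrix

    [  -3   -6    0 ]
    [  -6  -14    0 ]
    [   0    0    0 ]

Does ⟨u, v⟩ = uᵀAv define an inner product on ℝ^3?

no

Row-reducing A symmetrically gives the diagonal entries -3, -2, 0.
Counting signs: 2 negative, 1 zero.
Hence Q is negative semidefinite.
⟨·,·⟩ is an inner product exactly when A is positive definite.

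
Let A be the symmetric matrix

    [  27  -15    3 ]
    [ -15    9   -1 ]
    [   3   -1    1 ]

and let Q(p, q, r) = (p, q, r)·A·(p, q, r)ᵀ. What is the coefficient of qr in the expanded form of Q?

The coefficient of qr is A[2,3] + A[3,2] = 2·(-1) = -2.

-2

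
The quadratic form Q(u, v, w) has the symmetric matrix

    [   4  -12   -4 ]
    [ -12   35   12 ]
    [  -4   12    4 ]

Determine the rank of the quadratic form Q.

2

Congruent diagonalization of A (simultaneous row and column reduction) yields pivots 4, -1, 0.
Counting signs: 1 positive, 1 negative, 1 zero.
The rank is the number of nonzero pivots: 2.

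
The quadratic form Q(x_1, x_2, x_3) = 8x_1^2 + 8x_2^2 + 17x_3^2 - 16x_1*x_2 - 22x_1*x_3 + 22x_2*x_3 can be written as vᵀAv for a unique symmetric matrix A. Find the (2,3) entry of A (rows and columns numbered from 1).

The coefficient of x_2·x_3 in Q is 22. For a symmetric A this equals A[2,3] + A[3,2] = 2·A[2,3].
So A[2,3] = 22/2 = 11.

11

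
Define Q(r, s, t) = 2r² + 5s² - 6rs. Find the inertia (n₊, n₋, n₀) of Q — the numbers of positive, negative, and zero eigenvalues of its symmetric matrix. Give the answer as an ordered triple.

The symmetric matrix is A = [[2, -3, 0], [-3, 5, 0], [0, 0, 0]].
Applying the same elementary operations to the rows and columns of A produces a congruent diagonal matrix with entries 2, 1/2, 0.
Counting signs: 2 positive, 1 zero.

(2, 0, 1)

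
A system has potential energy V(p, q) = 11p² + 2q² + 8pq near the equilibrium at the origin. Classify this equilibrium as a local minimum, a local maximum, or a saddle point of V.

The Hessian at the origin is H = [[22, 8], [8, 4]].
det H = 22·4 − (8)² = 24 > 0 and H[1,1] = 22 > 0, so H is positive definite.
Therefore the origin is a local minimum.

local minimum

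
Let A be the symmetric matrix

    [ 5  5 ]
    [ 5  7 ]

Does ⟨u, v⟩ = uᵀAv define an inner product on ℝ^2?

Leading principal minors: Δ_1 = 5, Δ_2 = 10.
All leading principal minors are positive, so by Sylvester's criterion Q is positive definite.
⟨·,·⟩ is an inner product exactly when A is positive definite.

yes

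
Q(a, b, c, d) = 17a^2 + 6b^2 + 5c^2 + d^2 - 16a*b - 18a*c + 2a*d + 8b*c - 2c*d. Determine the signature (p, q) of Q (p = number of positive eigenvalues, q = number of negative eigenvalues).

(3, 0)

The associated matrix is A = [[17, -8, -9, 1], [-8, 6, 4, 0], [-9, 4, 5, -1], [1, 0, -1, 1]].
Congruent diagonalization of A (simultaneous row and column reduction) yields pivots 17, 38/17, 4/19, 0.
That gives 3 positive, 1 zero pivots.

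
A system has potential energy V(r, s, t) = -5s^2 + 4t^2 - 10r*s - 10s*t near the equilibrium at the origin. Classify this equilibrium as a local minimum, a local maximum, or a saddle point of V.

The Hessian at the origin is H = [[0, -10, 0], [-10, -10, -10], [0, -10, 8]].
H is indefinite, so the origin is a saddle point.

saddle point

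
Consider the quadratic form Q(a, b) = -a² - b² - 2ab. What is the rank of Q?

Write A = [[-1, -1], [-1, -1]].
Congruent diagonalization of A (simultaneous row and column reduction) yields pivots -1, 0.
Counting signs: 1 negative, 1 zero.
The rank is the number of nonzero pivots: 1.

1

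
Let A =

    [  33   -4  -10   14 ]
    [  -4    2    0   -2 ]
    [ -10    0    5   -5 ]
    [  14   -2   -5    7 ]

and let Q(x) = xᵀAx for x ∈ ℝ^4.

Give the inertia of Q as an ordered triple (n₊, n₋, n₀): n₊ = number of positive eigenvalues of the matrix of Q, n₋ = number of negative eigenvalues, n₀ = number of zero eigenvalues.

Symmetric row and column elimination reduces A to a congruent diagonal form with pivots 33, 50/33, 1, 0.
So there are 3 positive, 1 zero pivots.

(3, 0, 1)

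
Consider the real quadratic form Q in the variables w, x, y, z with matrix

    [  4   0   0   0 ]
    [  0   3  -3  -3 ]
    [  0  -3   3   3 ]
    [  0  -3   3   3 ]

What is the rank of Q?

Congruent diagonalization of A (simultaneous row and column reduction) yields pivots 4, 3, 0, 0.
So there are 2 positive, 2 zero pivots.
The rank is the number of nonzero pivots: 2.

2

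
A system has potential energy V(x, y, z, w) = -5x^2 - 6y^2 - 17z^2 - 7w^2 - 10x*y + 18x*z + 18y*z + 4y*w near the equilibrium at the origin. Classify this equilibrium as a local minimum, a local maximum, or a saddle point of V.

The Hessian at the origin is H = [[-10, -10, 18, 0], [-10, -12, 18, 4], [18, 18, -34, 0], [0, 4, 0, -14]].
Row-reducing H symmetrically gives the diagonal entries -10, -2, -8/5, -6.
So there are 4 negative pivots.
H is negative definite, so the origin is a strict local maximum.

local maximum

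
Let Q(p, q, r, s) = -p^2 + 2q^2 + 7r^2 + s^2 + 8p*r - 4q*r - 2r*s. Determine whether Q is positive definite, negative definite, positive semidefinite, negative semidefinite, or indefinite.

The symmetric matrix is A = [[-1, 0, 4, 0], [0, 2, -2, 0], [4, -2, 7, -1], [0, 0, -1, 1]].
Row-reducing A symmetrically gives the diagonal entries -1, 2, 21, 20/21.
So there are 3 positive, 1 negative pivots.
Hence Q is indefinite.

indefinite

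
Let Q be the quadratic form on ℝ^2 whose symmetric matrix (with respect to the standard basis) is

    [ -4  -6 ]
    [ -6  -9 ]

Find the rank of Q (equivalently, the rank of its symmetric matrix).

1

Applying the same elementary operations to the rows and columns of A produces a congruent diagonal matrix with entries -4, 0.
That gives 1 negative, 1 zero pivots.
The rank is the number of nonzero pivots: 1.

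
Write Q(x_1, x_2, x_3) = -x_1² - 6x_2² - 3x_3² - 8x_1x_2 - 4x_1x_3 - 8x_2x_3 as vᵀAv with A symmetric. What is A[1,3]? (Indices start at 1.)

The coefficient of x_1·x_3 in Q is -4. For a symmetric A this equals A[1,3] + A[3,1] = 2·A[1,3].
So A[1,3] = -4/2 = -2.

-2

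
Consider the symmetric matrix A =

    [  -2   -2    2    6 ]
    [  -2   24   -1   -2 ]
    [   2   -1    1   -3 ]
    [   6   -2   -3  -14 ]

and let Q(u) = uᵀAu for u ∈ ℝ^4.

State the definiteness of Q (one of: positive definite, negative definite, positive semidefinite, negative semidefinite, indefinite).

indefinite

Congruent diagonalization of A (simultaneous row and column reduction) yields pivots -2, 26, 69/26, -2/23.
That gives 2 positive, 2 negative pivots.
Hence Q is indefinite.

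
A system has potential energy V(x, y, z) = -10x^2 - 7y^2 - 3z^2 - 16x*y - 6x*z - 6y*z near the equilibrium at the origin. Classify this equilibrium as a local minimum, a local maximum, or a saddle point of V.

The Hessian at the origin is H = [[-20, -16, -6], [-16, -14, -6], [-6, -6, -6]].
Applying the same elementary operations to the rows and columns of H produces a congruent diagonal matrix with entries -20, -6/5, -3.
That gives 3 negative pivots.
H is negative definite, so the origin is a strict local maximum.

local maximum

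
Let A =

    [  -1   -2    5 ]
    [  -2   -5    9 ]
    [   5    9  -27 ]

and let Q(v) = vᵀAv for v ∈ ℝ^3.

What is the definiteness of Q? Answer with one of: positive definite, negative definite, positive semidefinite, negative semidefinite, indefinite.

Applying the same elementary operations to the rows and columns of A produces a congruent diagonal matrix with entries -1, -1, -1.
So there are 3 negative pivots.
Hence Q is negative definite.

negative definite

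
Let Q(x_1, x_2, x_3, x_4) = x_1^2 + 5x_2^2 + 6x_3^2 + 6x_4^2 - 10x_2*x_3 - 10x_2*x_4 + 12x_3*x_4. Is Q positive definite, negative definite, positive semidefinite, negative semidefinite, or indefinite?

Write A = [[1, 0, 0, 0], [0, 5, -5, -5], [0, -5, 6, 6], [0, -5, 6, 6]].
Congruent diagonalization of A (simultaneous row and column reduction) yields pivots 1, 5, 1, 0.
So there are 3 positive, 1 zero pivots.
Hence Q is positive semidefinite.

positive semidefinite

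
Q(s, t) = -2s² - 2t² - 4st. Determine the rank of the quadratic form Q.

The symmetric matrix is A = [[-2, -2], [-2, -2]].
Symmetric row and column elimination reduces A to a congruent diagonal form with pivots -2, 0.
Counting signs: 1 negative, 1 zero.
The rank is the number of nonzero pivots: 1.

1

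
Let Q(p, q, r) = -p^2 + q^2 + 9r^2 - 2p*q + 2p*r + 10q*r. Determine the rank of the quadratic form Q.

Write A = [[-1, -1, 1], [-1, 1, 5], [1, 5, 9]].
Applying the same elementary operations to the rows and columns of A produces a congruent diagonal matrix with entries -1, 2, 2.
Counting signs: 2 positive, 1 negative.
The rank is the number of nonzero pivots: 3.

3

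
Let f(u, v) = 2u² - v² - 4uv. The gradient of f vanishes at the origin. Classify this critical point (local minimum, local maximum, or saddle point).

The Hessian at the origin is H = [[4, -4], [-4, -2]].
det H = 4·-2 − (-4)² = -24 < 0, so H is indefinite.
Therefore the origin is a saddle point.

saddle point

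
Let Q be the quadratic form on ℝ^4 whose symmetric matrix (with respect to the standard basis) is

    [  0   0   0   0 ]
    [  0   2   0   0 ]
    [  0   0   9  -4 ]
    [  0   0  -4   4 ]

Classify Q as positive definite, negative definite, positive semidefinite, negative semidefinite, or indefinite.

positive semidefinite

Symmetric row and column elimination reduces A to a congruent diagonal form with pivots 0, 2, 9, 20/9.
So there are 3 positive, 1 zero pivots.
Hence Q is positive semidefinite.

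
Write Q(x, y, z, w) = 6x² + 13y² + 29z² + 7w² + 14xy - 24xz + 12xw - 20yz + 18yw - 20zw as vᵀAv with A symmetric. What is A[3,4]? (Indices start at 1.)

-10

The coefficient of z·w in Q is -20. For a symmetric A this equals A[3,4] + A[4,3] = 2·A[3,4].
So A[3,4] = -20/2 = -10.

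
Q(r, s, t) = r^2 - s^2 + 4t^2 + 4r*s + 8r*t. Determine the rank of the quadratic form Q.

The symmetric matrix is A = [[1, 2, 4], [2, -1, 0], [4, 0, 4]].
An LDLᵀ factorisation of A has diagonal entries 1, -5, 4/5.
So there are 2 positive, 1 negative pivots.
The rank is the number of nonzero pivots: 3.

3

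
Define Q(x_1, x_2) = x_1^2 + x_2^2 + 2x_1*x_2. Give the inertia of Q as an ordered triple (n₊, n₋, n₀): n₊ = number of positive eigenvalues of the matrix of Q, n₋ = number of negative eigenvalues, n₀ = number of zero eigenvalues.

(1, 0, 1)

The associated matrix is A = [[1, 1], [1, 1]].
Congruent diagonalization of A (simultaneous row and column reduction) yields pivots 1, 0.
That gives 1 positive, 1 zero pivots.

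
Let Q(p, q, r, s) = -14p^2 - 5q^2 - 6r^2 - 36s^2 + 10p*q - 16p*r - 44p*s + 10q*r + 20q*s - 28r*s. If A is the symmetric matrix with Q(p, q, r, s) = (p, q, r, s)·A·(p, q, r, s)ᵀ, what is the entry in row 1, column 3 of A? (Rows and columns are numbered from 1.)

The coefficient of p·r in Q is -16. For a symmetric A this equals A[1,3] + A[3,1] = 2·A[1,3].
So A[1,3] = -16/2 = -8.

-8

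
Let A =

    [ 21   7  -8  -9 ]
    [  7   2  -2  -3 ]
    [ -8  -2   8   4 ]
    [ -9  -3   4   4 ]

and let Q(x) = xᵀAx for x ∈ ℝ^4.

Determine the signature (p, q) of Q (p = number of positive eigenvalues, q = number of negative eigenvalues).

Symmetric row and column elimination reduces A to a congruent diagonal form with pivots 21, -1/3, 44/7, 1/11.
So there are 3 positive, 1 negative pivots.

(3, 1)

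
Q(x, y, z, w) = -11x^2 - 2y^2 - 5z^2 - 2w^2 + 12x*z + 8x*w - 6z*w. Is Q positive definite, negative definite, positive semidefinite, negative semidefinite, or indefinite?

The symmetric matrix of Q is A = [[-11, 0, 6, 4], [0, -2, 0, 0], [6, 0, -5, -3], [4, 0, -3, -2]].
Leading principal minors: Δ_1 = -11, Δ_2 = 22, Δ_3 = -38, Δ_4 = 6.
The signs alternate starting with Δ_1 < 0, so by Sylvester's criterion Q is negative definite.

negative definite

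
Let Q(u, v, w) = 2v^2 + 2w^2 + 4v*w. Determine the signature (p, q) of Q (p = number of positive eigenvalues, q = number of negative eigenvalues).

(1, 0)

The associated matrix is A = [[0, 0, 0], [0, 2, 2], [0, 2, 2]].
Congruent diagonalization of A (simultaneous row and column reduction) yields pivots 0, 2, 0.
So there are 1 positive, 2 zero pivots.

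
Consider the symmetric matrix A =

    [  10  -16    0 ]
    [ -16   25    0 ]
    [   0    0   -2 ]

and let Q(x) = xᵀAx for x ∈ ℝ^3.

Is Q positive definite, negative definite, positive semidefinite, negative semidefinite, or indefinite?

Congruent diagonalization of A (simultaneous row and column reduction) yields pivots 10, -3/5, -2.
That gives 1 positive, 2 negative pivots.
Hence Q is indefinite.

indefinite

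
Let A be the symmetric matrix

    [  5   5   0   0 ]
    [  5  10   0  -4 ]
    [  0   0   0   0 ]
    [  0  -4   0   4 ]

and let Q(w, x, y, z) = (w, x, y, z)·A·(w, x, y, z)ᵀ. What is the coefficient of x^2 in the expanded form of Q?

10

The coefficient of x^2 is the diagonal entry A[2,2] = 10.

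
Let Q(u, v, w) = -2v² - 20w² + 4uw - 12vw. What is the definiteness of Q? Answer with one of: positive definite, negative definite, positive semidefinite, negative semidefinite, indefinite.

The symmetric matrix is A = [[0, 0, 2], [0, -2, -6], [2, -6, -20]].
A is congruent to a diagonal matrix with 1 positive, 2 negative and 0 zero entries, so Q is indefinite.

indefinite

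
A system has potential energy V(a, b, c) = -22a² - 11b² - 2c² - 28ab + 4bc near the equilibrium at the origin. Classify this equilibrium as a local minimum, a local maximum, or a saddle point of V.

local maximum

The Hessian at the origin is H = [[-44, -28, 0], [-28, -22, 4], [0, 4, -4]].
Congruent diagonalization of H (simultaneous row and column reduction) yields pivots -44, -46/11, -4/23.
Counting signs: 3 negative.
H is negative definite, so the origin is a strict local maximum.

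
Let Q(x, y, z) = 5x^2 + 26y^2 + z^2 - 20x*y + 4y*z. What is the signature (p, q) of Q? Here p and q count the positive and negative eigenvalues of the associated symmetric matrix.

Write A = [[5, -10, 0], [-10, 26, 2], [0, 2, 1]].
An LDLᵀ factorisation of A has diagonal entries 5, 6, 1/3.
Counting signs: 3 positive.

(3, 0)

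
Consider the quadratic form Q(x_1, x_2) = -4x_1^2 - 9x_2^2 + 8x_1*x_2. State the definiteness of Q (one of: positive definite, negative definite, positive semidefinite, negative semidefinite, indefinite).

negative definite

The symmetric matrix of Q is [[-4, 4], [4, -9]].
For the 2×2 matrix [[-4, 4], [4, -9]]: det = -4·-9 − (4)² = 20, trace = -13.
det > 0 so both eigenvalues share the sign of the trace; trace = -13 < 0 ⇒ both negative.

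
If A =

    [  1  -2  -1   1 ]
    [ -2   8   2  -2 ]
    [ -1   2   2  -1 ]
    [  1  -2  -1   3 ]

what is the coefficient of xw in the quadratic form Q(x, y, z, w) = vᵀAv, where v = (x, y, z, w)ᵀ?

The coefficient of xw is A[1,4] + A[4,1] = 2·1 = 2.

2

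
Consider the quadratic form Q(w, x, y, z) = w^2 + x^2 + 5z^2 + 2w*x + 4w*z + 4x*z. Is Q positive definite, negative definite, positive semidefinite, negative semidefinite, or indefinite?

positive semidefinite

The symmetric matrix is A = [[1, 1, 0, 2], [1, 1, 0, 2], [0, 0, 0, 0], [2, 2, 0, 5]].
Row-reducing A symmetrically gives the diagonal entries 1, 0, 0, 1.
So there are 2 positive, 2 zero pivots.
Hence Q is positive semidefinite.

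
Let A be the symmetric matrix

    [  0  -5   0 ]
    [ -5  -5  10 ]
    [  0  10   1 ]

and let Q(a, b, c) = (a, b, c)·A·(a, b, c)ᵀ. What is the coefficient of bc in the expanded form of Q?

20

The coefficient of bc is A[2,3] + A[3,2] = 2·10 = 20.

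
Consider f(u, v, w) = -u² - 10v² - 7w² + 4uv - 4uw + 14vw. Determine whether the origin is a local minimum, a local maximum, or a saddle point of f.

The Hessian at the origin is H = [[-2, 4, -4], [4, -20, 14], [-4, 14, -14]].
Row-reducing H symmetrically gives the diagonal entries -2, -12, -3.
So there are 3 negative pivots.
H is negative definite, so the origin is a strict local maximum.

local maximum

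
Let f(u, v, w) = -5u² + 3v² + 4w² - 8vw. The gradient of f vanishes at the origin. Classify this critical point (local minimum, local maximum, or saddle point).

saddle point

The Hessian at the origin is H = [[-10, 0, 0], [0, 6, -8], [0, -8, 8]].
Row-reducing H symmetrically gives the diagonal entries -10, 6, -8/3.
So there are 1 positive, 2 negative pivots.
H is indefinite, so the origin is a saddle point.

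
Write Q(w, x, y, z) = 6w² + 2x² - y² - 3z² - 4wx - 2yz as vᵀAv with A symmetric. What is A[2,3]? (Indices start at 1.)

0

The coefficient of x·y in Q is 0. For a symmetric A this equals A[2,3] + A[3,2] = 2·A[2,3].
So A[2,3] = 0/2 = 0.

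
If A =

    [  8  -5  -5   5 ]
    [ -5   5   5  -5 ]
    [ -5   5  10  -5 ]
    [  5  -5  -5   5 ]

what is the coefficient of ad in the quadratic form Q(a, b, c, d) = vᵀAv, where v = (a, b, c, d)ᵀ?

The coefficient of ad is A[1,4] + A[4,1] = 2·5 = 10.

10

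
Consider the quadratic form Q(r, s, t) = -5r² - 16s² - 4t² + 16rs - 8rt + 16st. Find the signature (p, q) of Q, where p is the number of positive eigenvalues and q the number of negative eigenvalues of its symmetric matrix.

(0, 2)

The symmetric matrix is A = [[-5, 8, -4], [8, -16, 8], [-4, 8, -4]].
Congruent diagonalization of A (simultaneous row and column reduction) yields pivots -5, -16/5, 0.
That gives 2 negative, 1 zero pivots.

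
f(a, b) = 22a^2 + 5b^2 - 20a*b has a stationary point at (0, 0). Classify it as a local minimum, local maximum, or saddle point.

The Hessian at the origin is H = [[44, -20], [-20, 10]].
det H = 44·10 − (-20)² = 40 > 0 and H[1,1] = 44 > 0, so H is positive definite.
Therefore the origin is a local minimum.

local minimum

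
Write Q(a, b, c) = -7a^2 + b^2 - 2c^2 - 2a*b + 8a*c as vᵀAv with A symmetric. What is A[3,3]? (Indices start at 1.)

The coefficient of c^2 in Q is -2, and that is exactly A[3,3].

-2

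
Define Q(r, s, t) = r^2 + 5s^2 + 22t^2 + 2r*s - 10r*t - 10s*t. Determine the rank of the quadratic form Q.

Write A = [[1, 1, -5], [1, 5, -5], [-5, -5, 22]].
Applying the same elementary operations to the rows and columns of A produces a congruent diagonal matrix with entries 1, 4, -3.
Counting signs: 2 positive, 1 negative.
The rank is the number of nonzero pivots: 3.

3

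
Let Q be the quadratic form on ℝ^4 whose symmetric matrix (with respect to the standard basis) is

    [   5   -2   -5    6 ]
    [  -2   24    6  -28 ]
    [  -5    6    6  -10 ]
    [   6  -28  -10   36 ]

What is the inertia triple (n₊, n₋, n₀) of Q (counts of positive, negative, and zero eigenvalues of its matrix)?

(3, 0, 1)

Symmetric row and column elimination reduces A to a congruent diagonal form with pivots 5, 116/5, 9/29, 0.
So there are 3 positive, 1 zero pivots.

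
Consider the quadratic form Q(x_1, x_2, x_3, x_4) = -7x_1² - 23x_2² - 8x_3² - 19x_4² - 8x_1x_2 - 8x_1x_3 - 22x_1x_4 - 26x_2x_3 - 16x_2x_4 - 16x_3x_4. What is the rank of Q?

The symmetric matrix is A = [[-7, -4, -4, -11], [-4, -23, -13, -8], [-4, -13, -8, -8], [-11, -8, -8, -19]].
Symmetric row and column elimination reduces A to a congruent diagonal form with pivots -7, -145/7, -5/29, 12/5.
So there are 1 positive, 3 negative pivots.
The rank is the number of nonzero pivots: 4.

4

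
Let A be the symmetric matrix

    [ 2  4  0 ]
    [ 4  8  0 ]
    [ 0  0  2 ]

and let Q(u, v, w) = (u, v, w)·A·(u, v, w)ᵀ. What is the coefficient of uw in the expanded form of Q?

0

The coefficient of uw is A[1,3] + A[3,1] = 2·0 = 0.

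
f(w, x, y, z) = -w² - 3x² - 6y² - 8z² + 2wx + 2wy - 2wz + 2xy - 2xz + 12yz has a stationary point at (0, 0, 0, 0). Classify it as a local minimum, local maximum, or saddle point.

The Hessian at the origin is H = [[-2, 2, 2, -2], [2, -6, 2, -2], [2, 2, -12, 12], [-2, -2, 12, -16]].
Applying the same elementary operations to the rows and columns of H produces a congruent diagonal matrix with entries -2, -4, -6, -4.
So there are 4 negative pivots.
H is negative definite, so the origin is a strict local maximum.

local maximum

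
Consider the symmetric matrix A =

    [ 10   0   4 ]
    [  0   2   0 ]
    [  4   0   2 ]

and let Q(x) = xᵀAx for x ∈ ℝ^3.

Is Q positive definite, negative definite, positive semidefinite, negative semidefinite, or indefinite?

Leading principal minors: Δ_1 = 10, Δ_2 = 20, Δ_3 = 8.
All leading principal minors are positive, so by Sylvester's criterion Q is positive definite.

positive definite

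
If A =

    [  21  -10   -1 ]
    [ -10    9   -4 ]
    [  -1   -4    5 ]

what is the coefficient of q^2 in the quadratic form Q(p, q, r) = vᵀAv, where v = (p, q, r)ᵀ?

9

The coefficient of q^2 is the diagonal entry A[2,2] = 9.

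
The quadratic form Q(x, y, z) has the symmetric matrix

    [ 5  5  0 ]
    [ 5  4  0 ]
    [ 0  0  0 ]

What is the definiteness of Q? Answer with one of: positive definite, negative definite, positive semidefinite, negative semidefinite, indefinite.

indefinite

Symmetric row and column elimination reduces A to a congruent diagonal form with pivots 5, -1, 0.
That gives 1 positive, 1 negative, 1 zero pivots.
Hence Q is indefinite.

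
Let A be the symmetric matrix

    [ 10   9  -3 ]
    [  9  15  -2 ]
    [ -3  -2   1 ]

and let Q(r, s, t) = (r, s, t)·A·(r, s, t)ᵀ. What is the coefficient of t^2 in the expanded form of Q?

The coefficient of t^2 is the diagonal entry A[3,3] = 1.

1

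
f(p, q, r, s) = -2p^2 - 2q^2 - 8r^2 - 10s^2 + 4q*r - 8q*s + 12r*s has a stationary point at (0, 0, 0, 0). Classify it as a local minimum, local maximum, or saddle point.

local maximum

The Hessian at the origin is H = [[-4, 0, 0, 0], [0, -4, 4, -8], [0, 4, -16, 12], [0, -8, 12, -20]].
An LDLᵀ factorisation of H has diagonal entries -4, -4, -12, -8/3.
Counting signs: 4 negative.
H is negative definite, so the origin is a strict local maximum.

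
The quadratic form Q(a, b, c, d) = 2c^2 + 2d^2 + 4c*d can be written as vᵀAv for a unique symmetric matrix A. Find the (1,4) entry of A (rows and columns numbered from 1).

0

The coefficient of a·d in Q is 0. For a symmetric A this equals A[1,4] + A[4,1] = 2·A[1,4].
So A[1,4] = 0/2 = 0.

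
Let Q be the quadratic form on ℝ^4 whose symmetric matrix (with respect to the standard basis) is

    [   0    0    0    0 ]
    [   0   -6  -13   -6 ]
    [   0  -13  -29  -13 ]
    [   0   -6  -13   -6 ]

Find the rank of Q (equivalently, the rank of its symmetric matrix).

Applying the same elementary operations to the rows and columns of A produces a congruent diagonal matrix with entries 0, -6, -5/6, 0.
So there are 2 negative, 2 zero pivots.
The rank is the number of nonzero pivots: 2.

2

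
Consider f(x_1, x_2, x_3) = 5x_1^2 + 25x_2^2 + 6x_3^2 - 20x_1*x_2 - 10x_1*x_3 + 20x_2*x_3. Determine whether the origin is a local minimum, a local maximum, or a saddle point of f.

local minimum

The Hessian at the origin is H = [[10, -20, -10], [-20, 50, 20], [-10, 20, 12]].
Applying the same elementary operations to the rows and columns of H produces a congruent diagonal matrix with entries 10, 10, 2.
Counting signs: 3 positive.
H is positive definite, so the origin is a strict local minimum.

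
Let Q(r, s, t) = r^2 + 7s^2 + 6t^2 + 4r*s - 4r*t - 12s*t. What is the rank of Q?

The symmetric matrix is A = [[1, 2, -2], [2, 7, -6], [-2, -6, 6]].
Congruent diagonalization of A (simultaneous row and column reduction) yields pivots 1, 3, 2/3.
So there are 3 positive pivots.
The rank is the number of nonzero pivots: 3.

3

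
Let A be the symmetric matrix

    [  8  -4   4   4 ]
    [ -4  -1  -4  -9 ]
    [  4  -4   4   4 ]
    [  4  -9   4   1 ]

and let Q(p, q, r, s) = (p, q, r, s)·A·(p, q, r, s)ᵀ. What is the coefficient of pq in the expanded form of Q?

The coefficient of pq is A[1,2] + A[2,1] = 2·(-4) = -8.

-8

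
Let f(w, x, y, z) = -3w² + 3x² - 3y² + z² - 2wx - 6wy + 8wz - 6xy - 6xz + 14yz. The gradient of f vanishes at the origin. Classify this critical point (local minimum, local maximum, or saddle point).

saddle point

The Hessian at the origin is H = [[-6, -2, -6, 8], [-2, 6, -6, -6], [-6, -6, -6, 14], [8, -6, 14, 2]].
Row-reducing H symmetrically gives the diagonal entries -6, 20/3, -12/5, 5/3.
That gives 2 positive, 2 negative pivots.
H is indefinite, so the origin is a saddle point.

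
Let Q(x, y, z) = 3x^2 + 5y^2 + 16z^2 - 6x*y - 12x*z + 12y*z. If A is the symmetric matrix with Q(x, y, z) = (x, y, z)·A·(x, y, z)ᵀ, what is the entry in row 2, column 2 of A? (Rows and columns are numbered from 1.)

The coefficient of y^2 in Q is 5, and that is exactly A[2,2].

5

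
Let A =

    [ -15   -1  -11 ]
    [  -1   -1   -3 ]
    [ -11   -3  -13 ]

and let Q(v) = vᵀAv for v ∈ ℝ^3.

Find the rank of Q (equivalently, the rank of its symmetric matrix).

Symmetric row and column elimination reduces A to a congruent diagonal form with pivots -15, -14/15, 4/7.
That gives 1 positive, 2 negative pivots.
The rank is the number of nonzero pivots: 3.

3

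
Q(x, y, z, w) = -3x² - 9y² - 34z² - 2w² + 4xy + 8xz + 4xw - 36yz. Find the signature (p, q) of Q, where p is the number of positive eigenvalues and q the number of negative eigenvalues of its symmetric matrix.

(1, 3)

The symmetric matrix is A = [[-3, 2, 4, 2], [2, -9, -18, 0], [4, -18, -34, 0], [2, 0, 0, -2]].
Row-reducing A symmetrically gives the diagonal entries -3, -23/3, 2, -10/23.
So there are 1 positive, 3 negative pivots.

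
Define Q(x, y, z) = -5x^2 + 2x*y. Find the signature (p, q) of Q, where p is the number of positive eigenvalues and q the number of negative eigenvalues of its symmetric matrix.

The associated matrix is A = [[-5, 1, 0], [1, 0, 0], [0, 0, 0]].
Applying the same elementary operations to the rows and columns of A produces a congruent diagonal matrix with entries -5, 1/5, 0.
Counting signs: 1 positive, 1 negative, 1 zero.

(1, 1)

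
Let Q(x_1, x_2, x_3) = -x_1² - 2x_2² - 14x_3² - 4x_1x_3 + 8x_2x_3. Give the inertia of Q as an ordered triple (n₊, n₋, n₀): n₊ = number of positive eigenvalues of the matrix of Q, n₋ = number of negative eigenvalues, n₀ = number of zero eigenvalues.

(0, 3, 0)

The symmetric matrix is A = [[-1, 0, -2], [0, -2, 4], [-2, 4, -14]].
Applying the same elementary operations to the rows and columns of A produces a congruent diagonal matrix with entries -1, -2, -2.
Counting signs: 3 negative.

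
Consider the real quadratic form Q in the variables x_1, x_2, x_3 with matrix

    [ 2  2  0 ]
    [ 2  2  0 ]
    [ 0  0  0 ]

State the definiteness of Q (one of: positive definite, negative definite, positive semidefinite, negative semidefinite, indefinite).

Symmetric row and column elimination reduces A to a congruent diagonal form with pivots 2, 0, 0.
That gives 1 positive, 2 zero pivots.
Hence Q is positive semidefinite.

positive semidefinite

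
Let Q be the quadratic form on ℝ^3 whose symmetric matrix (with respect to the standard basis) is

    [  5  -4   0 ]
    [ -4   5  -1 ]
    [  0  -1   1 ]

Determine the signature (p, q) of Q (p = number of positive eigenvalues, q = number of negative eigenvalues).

An LDLᵀ factorisation of A has diagonal entries 5, 9/5, 4/9.
Counting signs: 3 positive.

(3, 0)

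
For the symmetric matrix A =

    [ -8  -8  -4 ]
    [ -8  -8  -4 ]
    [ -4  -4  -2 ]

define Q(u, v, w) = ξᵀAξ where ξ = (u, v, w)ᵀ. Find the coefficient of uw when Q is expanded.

-8

The coefficient of uw is A[1,3] + A[3,1] = 2·(-4) = -8.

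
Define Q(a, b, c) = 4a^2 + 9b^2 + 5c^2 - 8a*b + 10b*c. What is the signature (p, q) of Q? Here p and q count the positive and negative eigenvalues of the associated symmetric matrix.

The associated matrix is A = [[4, -4, 0], [-4, 9, 5], [0, 5, 5]].
Symmetric row and column elimination reduces A to a congruent diagonal form with pivots 4, 5, 0.
So there are 2 positive, 1 zero pivots.

(2, 0)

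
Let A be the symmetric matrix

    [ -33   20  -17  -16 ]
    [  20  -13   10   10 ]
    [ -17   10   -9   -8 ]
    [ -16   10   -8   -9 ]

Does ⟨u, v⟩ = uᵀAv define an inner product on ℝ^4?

no

Leading principal minors: Δ_1 = -33, Δ_2 = 29, Δ_3 = -4, Δ_4 = 4.
The signs alternate starting with Δ_1 < 0, so by Sylvester's criterion Q is negative definite.
⟨·,·⟩ is an inner product exactly when A is positive definite.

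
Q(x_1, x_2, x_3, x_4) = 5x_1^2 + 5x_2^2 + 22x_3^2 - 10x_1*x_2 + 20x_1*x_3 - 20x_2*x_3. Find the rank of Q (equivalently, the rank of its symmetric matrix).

2

The symmetric matrix is A = [[5, -5, 10, 0], [-5, 5, -10, 0], [10, -10, 22, 0], [0, 0, 0, 0]].
Congruent diagonalization of A (simultaneous row and column reduction) yields pivots 5, 0, 2, 0.
Counting signs: 2 positive, 2 zero.
The rank is the number of nonzero pivots: 2.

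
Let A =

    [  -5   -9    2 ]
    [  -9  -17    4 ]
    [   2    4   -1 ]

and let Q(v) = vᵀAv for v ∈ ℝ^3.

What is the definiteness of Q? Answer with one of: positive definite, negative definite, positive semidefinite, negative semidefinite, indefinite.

Congruent diagonalization of A (simultaneous row and column reduction) yields pivots -5, -4/5, 0.
So there are 2 negative, 1 zero pivots.
Hence Q is negative semidefinite.

negative semidefinite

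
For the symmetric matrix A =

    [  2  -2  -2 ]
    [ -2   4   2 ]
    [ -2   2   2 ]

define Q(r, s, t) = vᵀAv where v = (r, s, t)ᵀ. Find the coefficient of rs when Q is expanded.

The coefficient of rs is A[1,2] + A[2,1] = 2·(-2) = -4.

-4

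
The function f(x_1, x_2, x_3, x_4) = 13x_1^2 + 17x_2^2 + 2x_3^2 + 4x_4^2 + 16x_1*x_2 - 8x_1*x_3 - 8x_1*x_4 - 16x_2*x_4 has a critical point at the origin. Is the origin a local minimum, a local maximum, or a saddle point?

The Hessian at the origin is H = [[26, 16, -8, -8], [16, 34, 0, -16], [-8, 0, 4, 0], [-8, -16, 0, 8]].
An LDLᵀ factorisation of H has diagonal entries 26, 314/13, 84/157, 8/21.
So there are 4 positive pivots.
H is positive definite, so the origin is a strict local minimum.

local minimum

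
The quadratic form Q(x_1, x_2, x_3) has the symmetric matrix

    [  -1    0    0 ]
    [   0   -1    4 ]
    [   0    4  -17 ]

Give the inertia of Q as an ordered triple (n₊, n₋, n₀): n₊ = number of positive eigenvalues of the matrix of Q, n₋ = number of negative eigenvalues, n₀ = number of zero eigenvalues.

(0, 3, 0)

Congruent diagonalization of A (simultaneous row and column reduction) yields pivots -1, -1, -1.
Counting signs: 3 negative.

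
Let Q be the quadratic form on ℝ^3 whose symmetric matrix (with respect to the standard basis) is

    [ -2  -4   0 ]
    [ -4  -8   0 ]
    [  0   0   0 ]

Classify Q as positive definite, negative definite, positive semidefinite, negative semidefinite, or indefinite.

Row-reducing A symmetrically gives the diagonal entries -2, 0, 0.
Counting signs: 1 negative, 2 zero.
Hence Q is negative semidefinite.

negative semidefinite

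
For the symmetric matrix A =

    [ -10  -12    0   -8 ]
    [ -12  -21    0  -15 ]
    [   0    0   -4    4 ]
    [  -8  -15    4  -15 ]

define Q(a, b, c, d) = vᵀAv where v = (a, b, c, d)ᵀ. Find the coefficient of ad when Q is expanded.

-16

The coefficient of ad is A[1,4] + A[4,1] = 2·(-8) = -16.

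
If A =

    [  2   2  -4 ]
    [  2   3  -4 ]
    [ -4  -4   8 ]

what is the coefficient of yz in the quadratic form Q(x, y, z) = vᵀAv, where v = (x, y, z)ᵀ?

The coefficient of yz is A[2,3] + A[3,2] = 2·(-4) = -8.

-8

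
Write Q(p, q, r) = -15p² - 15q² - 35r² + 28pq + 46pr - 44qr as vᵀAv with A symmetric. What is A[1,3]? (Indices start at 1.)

The coefficient of p·r in Q is 46. For a symmetric A this equals A[1,3] + A[3,1] = 2·A[1,3].
So A[1,3] = 46/2 = 23.

23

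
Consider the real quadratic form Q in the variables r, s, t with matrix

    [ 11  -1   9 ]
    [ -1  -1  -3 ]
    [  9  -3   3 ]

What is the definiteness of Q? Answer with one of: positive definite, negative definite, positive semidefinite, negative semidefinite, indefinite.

indefinite

Congruent diagonalization of A (simultaneous row and column reduction) yields pivots 11, -12/11, 0.
So there are 1 positive, 1 negative, 1 zero pivots.
Hence Q is indefinite.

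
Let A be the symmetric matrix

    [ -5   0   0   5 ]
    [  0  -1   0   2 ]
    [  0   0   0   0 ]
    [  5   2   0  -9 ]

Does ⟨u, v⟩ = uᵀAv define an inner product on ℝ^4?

no

Congruent diagonalization of A (simultaneous row and column reduction) yields pivots -5, -1, 0, 0.
That gives 2 negative, 2 zero pivots.
Hence Q is negative semidefinite.
⟨·,·⟩ is an inner product exactly when A is positive definite.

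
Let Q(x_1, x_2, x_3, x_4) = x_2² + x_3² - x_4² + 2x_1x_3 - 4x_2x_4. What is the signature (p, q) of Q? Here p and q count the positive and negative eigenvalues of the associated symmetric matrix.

(2, 2)

The symmetric matrix is A = [[0, 0, 1, 0], [0, 1, 0, -2], [1, 0, 1, 0], [0, -2, 0, -1]].
By Sylvester's law of inertia any congruent diagonalization of A has 2 positive, 2 negative and 0 zero entries.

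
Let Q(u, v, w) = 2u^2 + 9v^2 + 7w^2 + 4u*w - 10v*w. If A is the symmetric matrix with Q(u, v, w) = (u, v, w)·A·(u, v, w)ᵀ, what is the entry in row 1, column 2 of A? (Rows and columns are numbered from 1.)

0

The coefficient of u·v in Q is 0. For a symmetric A this equals A[1,2] + A[2,1] = 2·A[1,2].
So A[1,2] = 0/2 = 0.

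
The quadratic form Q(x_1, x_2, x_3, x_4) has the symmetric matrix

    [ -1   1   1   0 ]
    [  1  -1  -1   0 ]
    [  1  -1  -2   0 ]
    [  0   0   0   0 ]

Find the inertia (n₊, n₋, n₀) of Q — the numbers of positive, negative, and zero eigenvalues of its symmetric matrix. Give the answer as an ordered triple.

Applying the same elementary operations to the rows and columns of A produces a congruent diagonal matrix with entries -1, 0, -1, 0.
That gives 2 negative, 2 zero pivots.

(0, 2, 2)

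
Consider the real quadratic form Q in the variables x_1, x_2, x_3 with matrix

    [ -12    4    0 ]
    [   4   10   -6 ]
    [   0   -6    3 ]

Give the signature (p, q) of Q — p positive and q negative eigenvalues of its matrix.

(1, 2)

An LDLᵀ factorisation of A has diagonal entries -12, 34/3, -3/17.
So there are 1 positive, 2 negative pivots.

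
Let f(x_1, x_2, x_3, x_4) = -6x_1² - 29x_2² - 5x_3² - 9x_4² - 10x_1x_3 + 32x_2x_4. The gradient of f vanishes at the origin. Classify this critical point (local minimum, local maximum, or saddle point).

The Hessian at the origin is H = [[-12, 0, -10, 0], [0, -58, 0, 32], [-10, 0, -10, 0], [0, 32, 0, -18]].
Applying the same elementary operations to the rows and columns of H produces a congruent diagonal matrix with entries -12, -58, -5/3, -10/29.
That gives 4 negative pivots.
H is negative definite, so the origin is a strict local maximum.

local maximum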